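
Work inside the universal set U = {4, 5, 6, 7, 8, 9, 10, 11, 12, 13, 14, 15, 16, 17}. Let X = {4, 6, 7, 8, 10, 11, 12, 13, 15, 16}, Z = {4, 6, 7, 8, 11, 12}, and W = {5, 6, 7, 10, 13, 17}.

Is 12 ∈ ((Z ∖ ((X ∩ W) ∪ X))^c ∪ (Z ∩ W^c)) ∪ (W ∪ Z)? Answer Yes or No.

12 ∈ X and 12 ∉ W, so 12 ∉ X ∩ W
12 ∉ (X ∩ W) and 12 ∈ X, so 12 ∈ (X ∩ W) ∪ X
12 ∈ Z and 12 ∈ ((X ∩ W) ∪ X), so 12 ∉ Z ∖ ((X ∩ W) ∪ X)
12 ∈ (Z ∖ ((X ∩ W) ∪ X))^c since 12 ∉ (Z ∖ ((X ∩ W) ∪ X))
12 ∉ W, so 12 ∈ W^c
12 ∈ Z and 12 ∈ W^c, so 12 ∈ Z ∩ W^c
12 ∈ (Z ∖ ((X ∩ W) ∪ X))^c and 12 ∈ (Z ∩ W^c), so 12 ∈ (Z ∖ ((X ∩ W) ∪ X))^c ∪ (Z ∩ W^c)
12 ∉ W and 12 ∈ Z, so 12 ∈ W ∪ Z
12 ∈ ((Z ∖ ((X ∩ W) ∪ X))^c ∪ (Z ∩ W^c)) and 12 ∈ (W ∪ Z), so 12 ∈ ((Z ∖ ((X ∩ W) ∪ X))^c ∪ (Z ∩ W^c)) ∪ (W ∪ Z)

Yes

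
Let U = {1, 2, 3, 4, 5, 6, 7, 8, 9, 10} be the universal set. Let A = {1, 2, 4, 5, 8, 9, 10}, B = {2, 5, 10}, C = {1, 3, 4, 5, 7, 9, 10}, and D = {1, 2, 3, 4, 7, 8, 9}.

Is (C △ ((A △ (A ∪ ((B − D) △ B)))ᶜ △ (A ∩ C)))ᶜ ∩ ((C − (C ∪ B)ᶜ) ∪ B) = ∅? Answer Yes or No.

No

B − D = {5, 10}
(B − D) △ B = {2}
A ∪ ((B − D) △ B) = {1, 2, 4, 5, 8, 9, 10}
A △ (A ∪ ((B − D) △ B)) = {}
(A △ (A ∪ ((B − D) △ B)))ᶜ = {1, 2, 3, 4, 5, 6, 7, 8, 9, 10}
A ∩ C = {1, 4, 5, 9, 10}
(A △ (A ∪ ((B − D) △ B)))ᶜ △ (A ∩ C) = {2, 3, 6, 7, 8}
C △ ((A △ (A ∪ ((B − D) △ B)))ᶜ △ (A ∩ C)) = {1, 2, 4, 5, 6, 8, 9, 10}
(C △ ((A △ (A ∪ ((B − D) △ B)))ᶜ △ (A ∩ C)))ᶜ = {3, 7}
C ∪ B = {1, 2, 3, 4, 5, 7, 9, 10}
(C ∪ B)ᶜ = {6, 8}
C − (C ∪ B)ᶜ = {1, 3, 4, 5, 7, 9, 10}
(C − (C ∪ B)ᶜ) ∪ B = {1, 2, 3, 4, 5, 7, 9, 10}
3 lies in both, so they are not disjoint.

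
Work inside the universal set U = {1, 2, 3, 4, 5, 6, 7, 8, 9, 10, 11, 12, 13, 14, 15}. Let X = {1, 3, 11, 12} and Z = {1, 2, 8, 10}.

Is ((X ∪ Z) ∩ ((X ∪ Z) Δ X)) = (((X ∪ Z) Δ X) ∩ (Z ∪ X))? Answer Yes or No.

X ∪ Z = {1, 2, 3, 8, 10, 11, 12}
(X ∪ Z) Δ X = {2, 8, 10}
(X ∪ Z) ∩ ((X ∪ Z) Δ X) = {2, 8, 10}
Z ∪ X = {1, 2, 3, 8, 10, 11, 12}
((X ∪ Z) Δ X) ∩ (Z ∪ X) = {2, 8, 10}
Both equal {2, 8, 10}, so (X ∪ Z) ∩ ((X ∪ Z) Δ X) = ((X ∪ Z) Δ X) ∩ (Z ∪ X).

Yes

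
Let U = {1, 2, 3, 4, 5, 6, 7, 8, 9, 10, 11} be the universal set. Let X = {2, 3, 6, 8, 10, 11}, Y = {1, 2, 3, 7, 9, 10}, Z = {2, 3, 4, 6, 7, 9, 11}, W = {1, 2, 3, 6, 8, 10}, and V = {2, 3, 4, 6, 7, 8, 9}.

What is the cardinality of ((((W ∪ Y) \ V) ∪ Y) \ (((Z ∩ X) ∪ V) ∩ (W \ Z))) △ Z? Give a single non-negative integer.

W ∪ Y = {1, 2, 3, 6, 7, 8, 9, 10}
(W ∪ Y) \ V = {1, 10}
((W ∪ Y) \ V) ∪ Y = {1, 2, 3, 7, 9, 10}
Z ∩ X = {2, 3, 6, 11}
(Z ∩ X) ∪ V = {2, 3, 4, 6, 7, 8, 9, 11}
W \ Z = {1, 8, 10}
((Z ∩ X) ∪ V) ∩ (W \ Z) = {8}
(((W ∪ Y) \ V) ∪ Y) \ (((Z ∩ X) ∪ V) ∩ (W \ Z)) = {1, 2, 3, 7, 9, 10}
((((W ∪ Y) \ V) ∪ Y) \ (((Z ∩ X) ∪ V) ∩ (W \ Z))) △ Z = {1, 4, 6, 10, 11}
|((((W ∪ Y) \ V) ∪ Y) \ (((Z ∩ X) ∪ V) ∩ (W \ Z))) △ Z| = 5

5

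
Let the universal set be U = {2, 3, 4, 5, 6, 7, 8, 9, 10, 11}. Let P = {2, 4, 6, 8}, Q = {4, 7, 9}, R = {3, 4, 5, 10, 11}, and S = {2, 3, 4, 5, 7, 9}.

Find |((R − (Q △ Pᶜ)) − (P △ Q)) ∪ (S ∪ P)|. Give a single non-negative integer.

8

Pᶜ = {3, 5, 7, 9, 10, 11}
Q △ Pᶜ = {3, 4, 5, 10, 11}
R − (Q △ Pᶜ) = {}
P △ Q = {2, 6, 7, 8, 9}
(R − (Q △ Pᶜ)) − (P △ Q) = {}
S ∪ P = {2, 3, 4, 5, 6, 7, 8, 9}
((R − (Q △ Pᶜ)) − (P △ Q)) ∪ (S ∪ P) = {2, 3, 4, 5, 6, 7, 8, 9}
|((R − (Q △ Pᶜ)) − (P △ Q)) ∪ (S ∪ P)| = 8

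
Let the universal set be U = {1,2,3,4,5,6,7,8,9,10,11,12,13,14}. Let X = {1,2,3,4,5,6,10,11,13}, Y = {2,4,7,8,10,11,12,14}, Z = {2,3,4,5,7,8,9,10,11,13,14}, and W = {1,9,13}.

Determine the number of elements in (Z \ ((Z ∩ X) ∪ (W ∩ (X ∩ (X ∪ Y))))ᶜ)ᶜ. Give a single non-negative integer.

Z ∩ X = {2,3,4,5,10,11,13}
X ∪ Y = {1,2,3,4,5,6,7,8,10,11,12,13,14}
X ∩ (X ∪ Y) = {1,2,3,4,5,6,10,11,13}
W ∩ (X ∩ (X ∪ Y)) = {1,13}
(Z ∩ X) ∪ (W ∩ (X ∩ (X ∪ Y))) = {1,2,3,4,5,10,11,13}
((Z ∩ X) ∪ (W ∩ (X ∩ (X ∪ Y))))ᶜ = {6,7,8,9,12,14}
Z \ ((Z ∩ X) ∪ (W ∩ (X ∩ (X ∪ Y))))ᶜ = {2,3,4,5,10,11,13}
(Z \ ((Z ∩ X) ∪ (W ∩ (X ∩ (X ∪ Y))))ᶜ)ᶜ = {1,6,7,8,9,12,14}
|(Z \ ((Z ∩ X) ∪ (W ∩ (X ∩ (X ∪ Y))))ᶜ)ᶜ| = 7

7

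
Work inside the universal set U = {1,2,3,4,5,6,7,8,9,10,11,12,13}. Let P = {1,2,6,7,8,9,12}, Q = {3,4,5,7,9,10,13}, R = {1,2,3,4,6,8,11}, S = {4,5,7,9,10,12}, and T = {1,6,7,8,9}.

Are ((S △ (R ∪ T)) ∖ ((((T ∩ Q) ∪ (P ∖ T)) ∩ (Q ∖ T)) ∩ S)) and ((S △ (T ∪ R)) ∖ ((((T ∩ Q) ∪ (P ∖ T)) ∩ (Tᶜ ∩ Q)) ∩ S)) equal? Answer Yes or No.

Yes

R ∪ T = {1,2,3,4,6,7,8,9,11}
S △ (R ∪ T) = {1,2,3,5,6,8,10,11,12}
T ∩ Q = {7,9}
P ∖ T = {2,12}
(T ∩ Q) ∪ (P ∖ T) = {2,7,9,12}
Q ∖ T = {3,4,5,10,13}
((T ∩ Q) ∪ (P ∖ T)) ∩ (Q ∖ T) = {}
(((T ∩ Q) ∪ (P ∖ T)) ∩ (Q ∖ T)) ∩ S = {}
(S △ (R ∪ T)) ∖ ((((T ∩ Q) ∪ (P ∖ T)) ∩ (Q ∖ T)) ∩ S) = {1,2,3,5,6,8,10,11,12}
T ∪ R = {1,2,3,4,6,7,8,9,11}
S △ (T ∪ R) = {1,2,3,5,6,8,10,11,12}
Tᶜ = {2,3,4,5,10,11,12,13}
Tᶜ ∩ Q = {3,4,5,10,13}
((T ∩ Q) ∪ (P ∖ T)) ∩ (Tᶜ ∩ Q) = {}
(((T ∩ Q) ∪ (P ∖ T)) ∩ (Tᶜ ∩ Q)) ∩ S = {}
(S △ (T ∪ R)) ∖ ((((T ∩ Q) ∪ (P ∖ T)) ∩ (Tᶜ ∩ Q)) ∩ S) = {1,2,3,5,6,8,10,11,12}
Both equal {1,2,3,5,6,8,10,11,12}, so (S △ (R ∪ T)) ∖ ((((T ∩ Q) ∪ (P ∖ T)) ∩ (Q ∖ T)) ∩ S) = (S △ (T ∪ R)) ∖ ((((T ∩ Q) ∪ (P ∖ T)) ∩ (Tᶜ ∩ Q)) ∩ S).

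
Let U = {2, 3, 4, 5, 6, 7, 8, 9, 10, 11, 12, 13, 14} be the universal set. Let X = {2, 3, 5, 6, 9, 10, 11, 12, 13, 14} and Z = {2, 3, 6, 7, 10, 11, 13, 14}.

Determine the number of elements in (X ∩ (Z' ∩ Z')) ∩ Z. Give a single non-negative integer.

0

Z' = {4, 5, 8, 9, 12}
Z' ∩ Z' = {4, 5, 8, 9, 12}
X ∩ (Z' ∩ Z') = {5, 9, 12}
(X ∩ (Z' ∩ Z')) ∩ Z = {}
|(X ∩ (Z' ∩ Z')) ∩ Z| = 0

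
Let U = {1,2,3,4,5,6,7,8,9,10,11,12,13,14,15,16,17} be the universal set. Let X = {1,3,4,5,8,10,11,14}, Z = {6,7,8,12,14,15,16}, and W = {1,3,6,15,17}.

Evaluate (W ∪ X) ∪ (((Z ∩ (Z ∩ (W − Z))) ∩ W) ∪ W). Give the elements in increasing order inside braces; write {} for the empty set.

{1,3,4,5,6,8,10,11,14,15,17}

W ∪ X = {1,3,4,5,6,8,10,11,14,15,17}
W − Z = {1,3,17}
Z ∩ (W − Z) = {}
Z ∩ (Z ∩ (W − Z)) = {}
(Z ∩ (Z ∩ (W − Z))) ∩ W = {}
((Z ∩ (Z ∩ (W − Z))) ∩ W) ∪ W = {1,3,6,15,17}
(W ∪ X) ∪ (((Z ∩ (Z ∩ (W − Z))) ∩ W) ∪ W) = {1,3,4,5,6,8,10,11,14,15,17}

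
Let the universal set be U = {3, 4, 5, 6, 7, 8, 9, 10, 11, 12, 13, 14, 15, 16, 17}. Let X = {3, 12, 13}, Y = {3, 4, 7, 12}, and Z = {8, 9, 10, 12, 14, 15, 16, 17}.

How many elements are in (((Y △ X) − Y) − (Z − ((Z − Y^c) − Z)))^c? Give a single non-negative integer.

14

Y △ X = {4, 7, 13}
(Y △ X) − Y = {13}
Y^c = {5, 6, 8, 9, 10, 11, 13, 14, 15, 16, 17}
Z − Y^c = {12}
(Z − Y^c) − Z = {}
Z − ((Z − Y^c) − Z) = {8, 9, 10, 12, 14, 15, 16, 17}
((Y △ X) − Y) − (Z − ((Z − Y^c) − Z)) = {13}
(((Y △ X) − Y) − (Z − ((Z − Y^c) − Z)))^c = {3, 4, 5, 6, 7, 8, 9, 10, 11, 12, 14, 15, 16, 17}
|(((Y △ X) − Y) − (Z − ((Z − Y^c) − Z)))^c| = 14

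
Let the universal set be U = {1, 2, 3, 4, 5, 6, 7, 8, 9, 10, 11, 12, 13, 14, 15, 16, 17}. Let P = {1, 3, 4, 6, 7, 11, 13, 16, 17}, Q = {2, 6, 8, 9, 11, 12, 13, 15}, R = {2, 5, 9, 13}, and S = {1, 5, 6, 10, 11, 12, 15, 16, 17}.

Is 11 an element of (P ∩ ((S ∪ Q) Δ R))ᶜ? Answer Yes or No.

11 ∈ S and 11 ∈ Q, so 11 ∈ S ∪ Q
11 ∈ (S ∪ Q) and 11 ∉ R, so 11 ∈ (S ∪ Q) Δ R
11 ∈ P and 11 ∈ ((S ∪ Q) Δ R), so 11 ∈ P ∩ ((S ∪ Q) Δ R)
11 ∉ (P ∩ ((S ∪ Q) Δ R))ᶜ since 11 ∈ (P ∩ ((S ∪ Q) Δ R))

No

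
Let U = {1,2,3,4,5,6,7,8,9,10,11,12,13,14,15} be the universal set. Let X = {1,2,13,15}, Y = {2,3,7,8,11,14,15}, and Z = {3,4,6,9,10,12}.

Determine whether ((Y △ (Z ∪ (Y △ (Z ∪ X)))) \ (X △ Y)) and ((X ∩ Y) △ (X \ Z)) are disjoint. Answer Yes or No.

Yes

Z ∪ X = {1,2,3,4,6,9,10,12,13,15}
Y △ (Z ∪ X) = {1,4,6,7,8,9,10,11,12,13,14}
Z ∪ (Y △ (Z ∪ X)) = {1,3,4,6,7,8,9,10,11,12,13,14}
Y △ (Z ∪ (Y △ (Z ∪ X))) = {1,2,4,6,9,10,12,13,15}
X △ Y = {1,3,7,8,11,13,14}
(Y △ (Z ∪ (Y △ (Z ∪ X)))) \ (X △ Y) = {2,4,6,9,10,12,15}
X ∩ Y = {2,15}
X \ Z = {1,2,13,15}
(X ∩ Y) △ (X \ Z) = {1,13}
{2,4,6,9,10,12,15} and {1,13} share no elements.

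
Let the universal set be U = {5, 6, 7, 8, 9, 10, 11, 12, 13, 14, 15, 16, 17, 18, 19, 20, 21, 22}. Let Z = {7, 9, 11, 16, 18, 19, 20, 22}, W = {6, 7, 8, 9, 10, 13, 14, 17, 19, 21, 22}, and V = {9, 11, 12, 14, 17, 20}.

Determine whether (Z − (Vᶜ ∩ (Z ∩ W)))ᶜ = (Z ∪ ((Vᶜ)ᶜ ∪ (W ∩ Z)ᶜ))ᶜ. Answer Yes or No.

Vᶜ = {5, 6, 7, 8, 10, 13, 15, 16, 18, 19, 21, 22}
Z ∩ W = {7, 9, 19, 22}
Vᶜ ∩ (Z ∩ W) = {7, 19, 22}
Z − (Vᶜ ∩ (Z ∩ W)) = {9, 11, 16, 18, 20}
(Z − (Vᶜ ∩ (Z ∩ W)))ᶜ = {5, 6, 7, 8, 10, 12, 13, 14, 15, 17, 19, 21, 22}
(Vᶜ)ᶜ = {9, 11, 12, 14, 17, 20}
W ∩ Z = {7, 9, 19, 22}
(W ∩ Z)ᶜ = {5, 6, 8, 10, 11, 12, 13, 14, 15, 16, 17, 18, 20, 21}
(Vᶜ)ᶜ ∪ (W ∩ Z)ᶜ = {5, 6, 8, 9, 10, 11, 12, 13, 14, 15, 16, 17, 18, 20, 21}
Z ∪ ((Vᶜ)ᶜ ∪ (W ∩ Z)ᶜ) = {5, 6, 7, 8, 9, 10, 11, 12, 13, 14, 15, 16, 17, 18, 19, 20, 21, 22}
(Z ∪ ((Vᶜ)ᶜ ∪ (W ∩ Z)ᶜ))ᶜ = {}
5 ∈ (Z − (Vᶜ ∩ (Z ∩ W)))ᶜ but 5 ∉ (Z ∪ ((Vᶜ)ᶜ ∪ (W ∩ Z)ᶜ))ᶜ, so they differ.

No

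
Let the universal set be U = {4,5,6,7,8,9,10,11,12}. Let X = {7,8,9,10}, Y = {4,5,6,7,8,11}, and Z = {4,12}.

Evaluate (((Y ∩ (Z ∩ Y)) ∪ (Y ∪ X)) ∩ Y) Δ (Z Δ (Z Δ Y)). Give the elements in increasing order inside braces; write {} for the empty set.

Z ∩ Y = {4}
Y ∩ (Z ∩ Y) = {4}
Y ∪ X = {4,5,6,7,8,9,10,11}
(Y ∩ (Z ∩ Y)) ∪ (Y ∪ X) = {4,5,6,7,8,9,10,11}
((Y ∩ (Z ∩ Y)) ∪ (Y ∪ X)) ∩ Y = {4,5,6,7,8,11}
Z Δ Y = {5,6,7,8,11,12}
Z Δ (Z Δ Y) = {4,5,6,7,8,11}
(((Y ∩ (Z ∩ Y)) ∪ (Y ∪ X)) ∩ Y) Δ (Z Δ (Z Δ Y)) = {}

{}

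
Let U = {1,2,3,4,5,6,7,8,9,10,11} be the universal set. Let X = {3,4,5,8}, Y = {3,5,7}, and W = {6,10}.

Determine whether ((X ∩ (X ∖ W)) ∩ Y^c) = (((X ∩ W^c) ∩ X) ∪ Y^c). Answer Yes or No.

No

X ∖ W = {3,4,5,8}
X ∩ (X ∖ W) = {3,4,5,8}
Y^c = {1,2,4,6,8,9,10,11}
(X ∩ (X ∖ W)) ∩ Y^c = {4,8}
W^c = {1,2,3,4,5,7,8,9,11}
X ∩ W^c = {3,4,5,8}
(X ∩ W^c) ∩ X = {3,4,5,8}
((X ∩ W^c) ∩ X) ∪ Y^c = {1,2,3,4,5,6,8,9,10,11}
1 ∈ ((X ∩ W^c) ∩ X) ∪ Y^c but 1 ∉ (X ∩ (X ∖ W)) ∩ Y^c, so they differ.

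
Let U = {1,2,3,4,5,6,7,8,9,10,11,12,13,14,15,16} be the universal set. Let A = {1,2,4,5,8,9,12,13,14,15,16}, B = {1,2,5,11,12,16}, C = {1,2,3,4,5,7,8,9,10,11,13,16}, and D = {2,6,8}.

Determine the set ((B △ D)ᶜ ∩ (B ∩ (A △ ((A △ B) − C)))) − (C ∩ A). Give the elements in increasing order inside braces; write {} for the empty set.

{}

B △ D = {1,5,6,8,11,12,16}
(B △ D)ᶜ = {2,3,4,7,9,10,13,14,15}
A △ B = {4,8,9,11,13,14,15}
(A △ B) − C = {14,15}
A △ ((A △ B) − C) = {1,2,4,5,8,9,12,13,16}
B ∩ (A △ ((A △ B) − C)) = {1,2,5,12,16}
(B △ D)ᶜ ∩ (B ∩ (A △ ((A △ B) − C))) = {2}
C ∩ A = {1,2,4,5,8,9,13,16}
((B △ D)ᶜ ∩ (B ∩ (A △ ((A △ B) − C)))) − (C ∩ A) = {}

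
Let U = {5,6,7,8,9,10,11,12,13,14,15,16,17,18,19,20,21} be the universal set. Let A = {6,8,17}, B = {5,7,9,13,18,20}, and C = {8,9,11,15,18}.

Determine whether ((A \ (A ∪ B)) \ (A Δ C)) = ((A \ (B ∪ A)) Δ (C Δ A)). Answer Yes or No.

No

A ∪ B = {5,6,7,8,9,13,17,18,20}
A \ (A ∪ B) = {}
A Δ C = {6,9,11,15,17,18}
(A \ (A ∪ B)) \ (A Δ C) = {}
B ∪ A = {5,6,7,8,9,13,17,18,20}
A \ (B ∪ A) = {}
C Δ A = {6,9,11,15,17,18}
(A \ (B ∪ A)) Δ (C Δ A) = {6,9,11,15,17,18}
6 ∈ (A \ (B ∪ A)) Δ (C Δ A) but 6 ∉ (A \ (A ∪ B)) \ (A Δ C), so they differ.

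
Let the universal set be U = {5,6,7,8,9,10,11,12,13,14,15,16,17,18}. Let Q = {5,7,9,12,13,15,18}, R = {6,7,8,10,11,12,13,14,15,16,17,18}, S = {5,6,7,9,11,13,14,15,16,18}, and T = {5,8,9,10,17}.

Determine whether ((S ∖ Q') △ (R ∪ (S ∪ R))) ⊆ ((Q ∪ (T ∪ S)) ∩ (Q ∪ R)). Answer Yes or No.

Yes

Q' = {6,8,10,11,14,16,17}
S ∖ Q' = {5,7,9,13,15,18}
S ∪ R = {5,6,7,8,9,10,11,12,13,14,15,16,17,18}
R ∪ (S ∪ R) = {5,6,7,8,9,10,11,12,13,14,15,16,17,18}
(S ∖ Q') △ (R ∪ (S ∪ R)) = {6,8,10,11,12,14,16,17}
T ∪ S = {5,6,7,8,9,10,11,13,14,15,16,17,18}
Q ∪ (T ∪ S) = {5,6,7,8,9,10,11,12,13,14,15,16,17,18}
Q ∪ R = {5,6,7,8,9,10,11,12,13,14,15,16,17,18}
(Q ∪ (T ∪ S)) ∩ (Q ∪ R) = {5,6,7,8,9,10,11,12,13,14,15,16,17,18}
Every element of {6,8,10,11,12,14,16,17} is in {5,6,7,8,9,10,11,12,13,14,15,16,17,18}, so (S ∖ Q') △ (R ∪ (S ∪ R)) ⊆ (Q ∪ (T ∪ S)) ∩ (Q ∪ R).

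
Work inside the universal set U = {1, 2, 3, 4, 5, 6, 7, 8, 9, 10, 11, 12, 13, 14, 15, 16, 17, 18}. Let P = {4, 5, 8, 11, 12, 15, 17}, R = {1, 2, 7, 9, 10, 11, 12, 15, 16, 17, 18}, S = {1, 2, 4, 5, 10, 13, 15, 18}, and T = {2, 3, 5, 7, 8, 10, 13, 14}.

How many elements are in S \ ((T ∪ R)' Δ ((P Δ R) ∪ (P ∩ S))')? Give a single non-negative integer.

6

T ∪ R = {1, 2, 3, 5, 7, 8, 9, 10, 11, 12, 13, 14, 15, 16, 17, 18}
(T ∪ R)' = {4, 6}
P Δ R = {1, 2, 4, 5, 7, 8, 9, 10, 16, 18}
P ∩ S = {4, 5, 15}
(P Δ R) ∪ (P ∩ S) = {1, 2, 4, 5, 7, 8, 9, 10, 15, 16, 18}
((P Δ R) ∪ (P ∩ S))' = {3, 6, 11, 12, 13, 14, 17}
(T ∪ R)' Δ ((P Δ R) ∪ (P ∩ S))' = {3, 4, 11, 12, 13, 14, 17}
S \ ((T ∪ R)' Δ ((P Δ R) ∪ (P ∩ S))') = {1, 2, 5, 10, 15, 18}
|S \ ((T ∪ R)' Δ ((P Δ R) ∪ (P ∩ S))')| = 6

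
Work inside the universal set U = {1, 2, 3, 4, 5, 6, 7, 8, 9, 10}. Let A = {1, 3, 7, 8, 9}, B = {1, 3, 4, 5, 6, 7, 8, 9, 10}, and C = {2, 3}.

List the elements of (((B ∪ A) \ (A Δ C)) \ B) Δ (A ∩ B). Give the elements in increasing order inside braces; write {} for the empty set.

B ∪ A = {1, 3, 4, 5, 6, 7, 8, 9, 10}
A Δ C = {1, 2, 7, 8, 9}
(B ∪ A) \ (A Δ C) = {3, 4, 5, 6, 10}
((B ∪ A) \ (A Δ C)) \ B = {}
A ∩ B = {1, 3, 7, 8, 9}
(((B ∪ A) \ (A Δ C)) \ B) Δ (A ∩ B) = {1, 3, 7, 8, 9}

{1, 3, 7, 8, 9}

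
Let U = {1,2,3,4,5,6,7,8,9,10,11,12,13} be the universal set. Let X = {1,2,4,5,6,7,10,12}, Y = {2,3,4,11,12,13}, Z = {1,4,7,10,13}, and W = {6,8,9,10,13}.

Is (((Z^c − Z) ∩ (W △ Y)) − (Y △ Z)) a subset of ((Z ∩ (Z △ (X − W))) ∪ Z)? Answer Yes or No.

No

Z^c = {2,3,5,6,8,9,11,12}
Z^c − Z = {2,3,5,6,8,9,11,12}
W △ Y = {2,3,4,6,8,9,10,11,12}
(Z^c − Z) ∩ (W △ Y) = {2,3,6,8,9,11,12}
Y △ Z = {1,2,3,7,10,11,12}
((Z^c − Z) ∩ (W △ Y)) − (Y △ Z) = {6,8,9}
X − W = {1,2,4,5,7,12}
Z △ (X − W) = {2,5,10,12,13}
Z ∩ (Z △ (X − W)) = {10,13}
(Z ∩ (Z △ (X − W))) ∪ Z = {1,4,7,10,13}
6 ∈ ((Z^c − Z) ∩ (W △ Y)) − (Y △ Z) but 6 ∉ (Z ∩ (Z △ (X − W))) ∪ Z, so the inclusion fails.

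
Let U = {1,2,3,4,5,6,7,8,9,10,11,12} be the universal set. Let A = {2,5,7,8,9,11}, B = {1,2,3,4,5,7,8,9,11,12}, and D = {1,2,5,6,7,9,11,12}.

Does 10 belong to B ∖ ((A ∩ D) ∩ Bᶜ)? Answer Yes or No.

No

10 ∉ A and 10 ∉ D, so 10 ∉ A ∩ D
10 ∉ B, so 10 ∈ Bᶜ
10 ∉ (A ∩ D) and 10 ∈ Bᶜ, so 10 ∉ (A ∩ D) ∩ Bᶜ
10 ∉ B and 10 ∉ ((A ∩ D) ∩ Bᶜ), so 10 ∉ B ∖ ((A ∩ D) ∩ Bᶜ)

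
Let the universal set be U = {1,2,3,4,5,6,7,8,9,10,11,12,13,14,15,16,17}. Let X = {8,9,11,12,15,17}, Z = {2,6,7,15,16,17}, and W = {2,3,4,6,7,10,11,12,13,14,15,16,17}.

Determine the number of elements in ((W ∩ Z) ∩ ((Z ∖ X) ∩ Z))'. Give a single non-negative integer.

W ∩ Z = {2,6,7,15,16,17}
Z ∖ X = {2,6,7,16}
(Z ∖ X) ∩ Z = {2,6,7,16}
(W ∩ Z) ∩ ((Z ∖ X) ∩ Z) = {2,6,7,16}
((W ∩ Z) ∩ ((Z ∖ X) ∩ Z))' = {1,3,4,5,8,9,10,11,12,13,14,15,17}
|((W ∩ Z) ∩ ((Z ∖ X) ∩ Z))'| = 13

13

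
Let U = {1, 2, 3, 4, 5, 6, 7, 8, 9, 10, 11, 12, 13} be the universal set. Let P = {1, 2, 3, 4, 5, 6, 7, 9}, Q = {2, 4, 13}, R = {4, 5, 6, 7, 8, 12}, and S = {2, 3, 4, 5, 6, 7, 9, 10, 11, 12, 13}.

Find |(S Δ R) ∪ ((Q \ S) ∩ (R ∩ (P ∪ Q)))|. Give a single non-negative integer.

7

S Δ R = {2, 3, 8, 9, 10, 11, 13}
Q \ S = {}
P ∪ Q = {1, 2, 3, 4, 5, 6, 7, 9, 13}
R ∩ (P ∪ Q) = {4, 5, 6, 7}
(Q \ S) ∩ (R ∩ (P ∪ Q)) = {}
(S Δ R) ∪ ((Q \ S) ∩ (R ∩ (P ∪ Q))) = {2, 3, 8, 9, 10, 11, 13}
|(S Δ R) ∪ ((Q \ S) ∩ (R ∩ (P ∪ Q)))| = 7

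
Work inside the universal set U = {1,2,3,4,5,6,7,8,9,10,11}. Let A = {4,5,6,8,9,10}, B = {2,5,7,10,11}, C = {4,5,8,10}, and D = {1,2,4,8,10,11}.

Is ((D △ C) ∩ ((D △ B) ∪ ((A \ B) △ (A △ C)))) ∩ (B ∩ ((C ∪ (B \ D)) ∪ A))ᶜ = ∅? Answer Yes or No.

D △ C = {1,2,5,11}
D △ B = {1,4,5,7,8}
A \ B = {4,6,8,9}
A △ C = {6,9}
(A \ B) △ (A △ C) = {4,8}
(D △ B) ∪ ((A \ B) △ (A △ C)) = {1,4,5,7,8}
(D △ C) ∩ ((D △ B) ∪ ((A \ B) △ (A △ C))) = {1,5}
B \ D = {5,7}
C ∪ (B \ D) = {4,5,7,8,10}
(C ∪ (B \ D)) ∪ A = {4,5,6,7,8,9,10}
B ∩ ((C ∪ (B \ D)) ∪ A) = {5,7,10}
(B ∩ ((C ∪ (B \ D)) ∪ A))ᶜ = {1,2,3,4,6,8,9,11}
1 lies in both, so they are not disjoint.

No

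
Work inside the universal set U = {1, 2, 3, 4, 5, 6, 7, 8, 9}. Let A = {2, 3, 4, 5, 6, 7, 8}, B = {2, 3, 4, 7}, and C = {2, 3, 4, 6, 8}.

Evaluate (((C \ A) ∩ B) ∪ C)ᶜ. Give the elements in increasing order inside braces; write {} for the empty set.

C \ A = {}
(C \ A) ∩ B = {}
((C \ A) ∩ B) ∪ C = {2, 3, 4, 6, 8}
(((C \ A) ∩ B) ∪ C)ᶜ = {1, 5, 7, 9}

{1, 5, 7, 9}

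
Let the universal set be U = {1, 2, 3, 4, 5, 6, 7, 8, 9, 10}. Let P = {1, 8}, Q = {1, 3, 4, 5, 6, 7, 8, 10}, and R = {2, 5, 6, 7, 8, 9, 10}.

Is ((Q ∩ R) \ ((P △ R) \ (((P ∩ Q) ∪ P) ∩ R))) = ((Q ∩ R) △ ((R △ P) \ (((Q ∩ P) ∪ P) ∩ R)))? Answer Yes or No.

No

Q ∩ R = {5, 6, 7, 8, 10}
P △ R = {1, 2, 5, 6, 7, 9, 10}
P ∩ Q = {1, 8}
(P ∩ Q) ∪ P = {1, 8}
((P ∩ Q) ∪ P) ∩ R = {8}
(P △ R) \ (((P ∩ Q) ∪ P) ∩ R) = {1, 2, 5, 6, 7, 9, 10}
(Q ∩ R) \ ((P △ R) \ (((P ∩ Q) ∪ P) ∩ R)) = {8}
R △ P = {1, 2, 5, 6, 7, 9, 10}
Q ∩ P = {1, 8}
(Q ∩ P) ∪ P = {1, 8}
((Q ∩ P) ∪ P) ∩ R = {8}
(R △ P) \ (((Q ∩ P) ∪ P) ∩ R) = {1, 2, 5, 6, 7, 9, 10}
(Q ∩ R) △ ((R △ P) \ (((Q ∩ P) ∪ P) ∩ R)) = {1, 2, 8, 9}
1 ∈ (Q ∩ R) △ ((R △ P) \ (((Q ∩ P) ∪ P) ∩ R)) but 1 ∉ (Q ∩ R) \ ((P △ R) \ (((P ∩ Q) ∪ P) ∩ R)), so they differ.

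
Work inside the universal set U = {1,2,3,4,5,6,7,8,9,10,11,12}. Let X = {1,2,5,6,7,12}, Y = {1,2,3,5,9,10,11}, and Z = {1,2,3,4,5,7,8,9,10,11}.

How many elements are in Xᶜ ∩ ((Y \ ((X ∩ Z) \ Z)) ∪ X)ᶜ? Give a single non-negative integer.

Xᶜ = {3,4,8,9,10,11}
X ∩ Z = {1,2,5,7}
(X ∩ Z) \ Z = {}
Y \ ((X ∩ Z) \ Z) = {1,2,3,5,9,10,11}
(Y \ ((X ∩ Z) \ Z)) ∪ X = {1,2,3,5,6,7,9,10,11,12}
((Y \ ((X ∩ Z) \ Z)) ∪ X)ᶜ = {4,8}
Xᶜ ∩ ((Y \ ((X ∩ Z) \ Z)) ∪ X)ᶜ = {4,8}
|Xᶜ ∩ ((Y \ ((X ∩ Z) \ Z)) ∪ X)ᶜ| = 2

2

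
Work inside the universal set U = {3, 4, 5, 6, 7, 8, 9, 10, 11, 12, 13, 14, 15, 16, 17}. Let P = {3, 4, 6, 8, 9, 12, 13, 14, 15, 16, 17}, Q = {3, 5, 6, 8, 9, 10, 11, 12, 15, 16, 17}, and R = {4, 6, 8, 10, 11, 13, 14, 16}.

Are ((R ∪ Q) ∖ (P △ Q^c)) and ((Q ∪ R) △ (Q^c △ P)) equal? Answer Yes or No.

No

R ∪ Q = {3, 4, 5, 6, 8, 9, 10, 11, 12, 13, 14, 15, 16, 17}
Q^c = {4, 7, 13, 14}
P △ Q^c = {3, 6, 7, 8, 9, 12, 15, 16, 17}
(R ∪ Q) ∖ (P △ Q^c) = {4, 5, 10, 11, 13, 14}
Q ∪ R = {3, 4, 5, 6, 8, 9, 10, 11, 12, 13, 14, 15, 16, 17}
Q^c △ P = {3, 6, 7, 8, 9, 12, 15, 16, 17}
(Q ∪ R) △ (Q^c △ P) = {4, 5, 7, 10, 11, 13, 14}
7 ∈ (Q ∪ R) △ (Q^c △ P) but 7 ∉ (R ∪ Q) ∖ (P △ Q^c), so they differ.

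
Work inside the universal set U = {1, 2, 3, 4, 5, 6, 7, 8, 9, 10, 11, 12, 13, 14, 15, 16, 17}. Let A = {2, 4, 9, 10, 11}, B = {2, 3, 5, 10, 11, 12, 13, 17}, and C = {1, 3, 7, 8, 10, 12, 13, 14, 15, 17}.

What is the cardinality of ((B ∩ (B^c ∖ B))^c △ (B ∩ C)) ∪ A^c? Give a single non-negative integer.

B^c = {1, 4, 6, 7, 8, 9, 14, 15, 16}
B^c ∖ B = {1, 4, 6, 7, 8, 9, 14, 15, 16}
B ∩ (B^c ∖ B) = {}
(B ∩ (B^c ∖ B))^c = {1, 2, 3, 4, 5, 6, 7, 8, 9, 10, 11, 12, 13, 14, 15, 16, 17}
B ∩ C = {3, 10, 12, 13, 17}
(B ∩ (B^c ∖ B))^c △ (B ∩ C) = {1, 2, 4, 5, 6, 7, 8, 9, 11, 14, 15, 16}
A^c = {1, 3, 5, 6, 7, 8, 12, 13, 14, 15, 16, 17}
((B ∩ (B^c ∖ B))^c △ (B ∩ C)) ∪ A^c = {1, 2, 3, 4, 5, 6, 7, 8, 9, 11, 12, 13, 14, 15, 16, 17}
|((B ∩ (B^c ∖ B))^c △ (B ∩ C)) ∪ A^c| = 16

16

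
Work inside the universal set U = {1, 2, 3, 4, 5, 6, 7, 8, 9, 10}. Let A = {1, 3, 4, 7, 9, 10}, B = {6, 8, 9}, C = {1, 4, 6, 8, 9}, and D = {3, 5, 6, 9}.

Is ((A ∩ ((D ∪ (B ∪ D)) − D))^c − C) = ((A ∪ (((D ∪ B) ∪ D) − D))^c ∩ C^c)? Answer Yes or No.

No

B ∪ D = {3, 5, 6, 8, 9}
D ∪ (B ∪ D) = {3, 5, 6, 8, 9}
(D ∪ (B ∪ D)) − D = {8}
A ∩ ((D ∪ (B ∪ D)) − D) = {}
(A ∩ ((D ∪ (B ∪ D)) − D))^c = {1, 2, 3, 4, 5, 6, 7, 8, 9, 10}
(A ∩ ((D ∪ (B ∪ D)) − D))^c − C = {2, 3, 5, 7, 10}
D ∪ B = {3, 5, 6, 8, 9}
(D ∪ B) ∪ D = {3, 5, 6, 8, 9}
((D ∪ B) ∪ D) − D = {8}
A ∪ (((D ∪ B) ∪ D) − D) = {1, 3, 4, 7, 8, 9, 10}
(A ∪ (((D ∪ B) ∪ D) − D))^c = {2, 5, 6}
C^c = {2, 3, 5, 7, 10}
(A ∪ (((D ∪ B) ∪ D) − D))^c ∩ C^c = {2, 5}
3 ∈ (A ∩ ((D ∪ (B ∪ D)) − D))^c − C but 3 ∉ (A ∪ (((D ∪ B) ∪ D) − D))^c ∩ C^c, so they differ.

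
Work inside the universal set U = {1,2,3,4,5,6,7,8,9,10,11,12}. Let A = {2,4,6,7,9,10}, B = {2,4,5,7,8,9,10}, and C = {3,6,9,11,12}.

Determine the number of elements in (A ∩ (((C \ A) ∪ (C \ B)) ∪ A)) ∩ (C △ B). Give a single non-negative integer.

5

C \ A = {3,11,12}
C \ B = {3,6,11,12}
(C \ A) ∪ (C \ B) = {3,6,11,12}
((C \ A) ∪ (C \ B)) ∪ A = {2,3,4,6,7,9,10,11,12}
A ∩ (((C \ A) ∪ (C \ B)) ∪ A) = {2,4,6,7,9,10}
C △ B = {2,3,4,5,6,7,8,10,11,12}
(A ∩ (((C \ A) ∪ (C \ B)) ∪ A)) ∩ (C △ B) = {2,4,6,7,10}
|(A ∩ (((C \ A) ∪ (C \ B)) ∪ A)) ∩ (C △ B)| = 5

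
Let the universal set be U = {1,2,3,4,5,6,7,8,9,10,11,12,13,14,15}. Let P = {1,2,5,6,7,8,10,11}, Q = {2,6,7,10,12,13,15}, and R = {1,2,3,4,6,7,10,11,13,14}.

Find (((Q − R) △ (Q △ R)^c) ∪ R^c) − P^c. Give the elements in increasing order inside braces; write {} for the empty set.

Q − R = {12,15}
Q △ R = {1,3,4,11,12,14,15}
(Q △ R)^c = {2,5,6,7,8,9,10,13}
(Q − R) △ (Q △ R)^c = {2,5,6,7,8,9,10,12,13,15}
R^c = {5,8,9,12,15}
((Q − R) △ (Q △ R)^c) ∪ R^c = {2,5,6,7,8,9,10,12,13,15}
P^c = {3,4,9,12,13,14,15}
(((Q − R) △ (Q △ R)^c) ∪ R^c) − P^c = {2,5,6,7,8,10}

{2,5,6,7,8,10}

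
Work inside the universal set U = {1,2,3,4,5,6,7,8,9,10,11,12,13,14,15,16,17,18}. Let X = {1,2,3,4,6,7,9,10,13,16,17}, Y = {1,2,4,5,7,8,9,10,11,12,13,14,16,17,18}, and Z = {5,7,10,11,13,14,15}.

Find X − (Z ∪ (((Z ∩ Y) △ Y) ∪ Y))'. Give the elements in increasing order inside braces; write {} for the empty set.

Z ∩ Y = {5,7,10,11,13,14}
(Z ∩ Y) △ Y = {1,2,4,8,9,12,16,17,18}
((Z ∩ Y) △ Y) ∪ Y = {1,2,4,5,7,8,9,10,11,12,13,14,16,17,18}
Z ∪ (((Z ∩ Y) △ Y) ∪ Y) = {1,2,4,5,7,8,9,10,11,12,13,14,15,16,17,18}
(Z ∪ (((Z ∩ Y) △ Y) ∪ Y))' = {3,6}
X − (Z ∪ (((Z ∩ Y) △ Y) ∪ Y))' = {1,2,4,7,9,10,13,16,17}

{1,2,4,7,9,10,13,16,17}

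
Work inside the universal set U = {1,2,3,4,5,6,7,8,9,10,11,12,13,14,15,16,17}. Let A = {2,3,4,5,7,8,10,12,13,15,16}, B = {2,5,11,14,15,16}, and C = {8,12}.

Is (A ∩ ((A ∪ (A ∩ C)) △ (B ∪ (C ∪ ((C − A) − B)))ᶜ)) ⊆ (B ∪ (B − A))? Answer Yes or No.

A ∩ C = {8,12}
A ∪ (A ∩ C) = {2,3,4,5,7,8,10,12,13,15,16}
C − A = {}
(C − A) − B = {}
C ∪ ((C − A) − B) = {8,12}
B ∪ (C ∪ ((C − A) − B)) = {2,5,8,11,12,14,15,16}
(B ∪ (C ∪ ((C − A) − B)))ᶜ = {1,3,4,6,7,9,10,13,17}
(A ∪ (A ∩ C)) △ (B ∪ (C ∪ ((C − A) − B)))ᶜ = {1,2,5,6,8,9,12,15,16,17}
A ∩ ((A ∪ (A ∩ C)) △ (B ∪ (C ∪ ((C − A) − B)))ᶜ) = {2,5,8,12,15,16}
B − A = {11,14}
B ∪ (B − A) = {2,5,11,14,15,16}
8 ∈ A ∩ ((A ∪ (A ∩ C)) △ (B ∪ (C ∪ ((C − A) − B)))ᶜ) but 8 ∉ B ∪ (B − A), so the inclusion fails.

No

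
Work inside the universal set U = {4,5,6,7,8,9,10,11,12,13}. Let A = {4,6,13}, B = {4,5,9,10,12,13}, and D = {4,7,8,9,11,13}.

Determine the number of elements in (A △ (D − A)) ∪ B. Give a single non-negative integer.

D − A = {7,8,9,11}
A △ (D − A) = {4,6,7,8,9,11,13}
(A △ (D − A)) ∪ B = {4,5,6,7,8,9,10,11,12,13}
|(A △ (D − A)) ∪ B| = 10

10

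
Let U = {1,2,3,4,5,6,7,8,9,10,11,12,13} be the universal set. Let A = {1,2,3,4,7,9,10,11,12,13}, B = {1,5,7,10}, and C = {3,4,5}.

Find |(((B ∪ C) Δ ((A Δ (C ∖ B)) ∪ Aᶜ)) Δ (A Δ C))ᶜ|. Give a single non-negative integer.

B ∪ C = {1,3,4,5,7,10}
C ∖ B = {3,4}
A Δ (C ∖ B) = {1,2,7,9,10,11,12,13}
Aᶜ = {5,6,8}
(A Δ (C ∖ B)) ∪ Aᶜ = {1,2,5,6,7,8,9,10,11,12,13}
(B ∪ C) Δ ((A Δ (C ∖ B)) ∪ Aᶜ) = {2,3,4,6,8,9,11,12,13}
A Δ C = {1,2,5,7,9,10,11,12,13}
((B ∪ C) Δ ((A Δ (C ∖ B)) ∪ Aᶜ)) Δ (A Δ C) = {1,3,4,5,6,7,8,10}
(((B ∪ C) Δ ((A Δ (C ∖ B)) ∪ Aᶜ)) Δ (A Δ C))ᶜ = {2,9,11,12,13}
|(((B ∪ C) Δ ((A Δ (C ∖ B)) ∪ Aᶜ)) Δ (A Δ C))ᶜ| = 5

5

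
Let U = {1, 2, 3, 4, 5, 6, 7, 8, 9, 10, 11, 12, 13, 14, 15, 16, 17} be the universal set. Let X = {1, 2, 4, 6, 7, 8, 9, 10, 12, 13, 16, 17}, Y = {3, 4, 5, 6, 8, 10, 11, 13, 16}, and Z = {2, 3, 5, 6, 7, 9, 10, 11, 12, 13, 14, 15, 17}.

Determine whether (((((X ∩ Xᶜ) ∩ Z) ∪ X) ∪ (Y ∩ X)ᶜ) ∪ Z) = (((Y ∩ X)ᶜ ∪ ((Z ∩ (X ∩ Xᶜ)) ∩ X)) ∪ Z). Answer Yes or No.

Xᶜ = {3, 5, 11, 14, 15}
X ∩ Xᶜ = {}
(X ∩ Xᶜ) ∩ Z = {}
((X ∩ Xᶜ) ∩ Z) ∪ X = {1, 2, 4, 6, 7, 8, 9, 10, 12, 13, 16, 17}
Y ∩ X = {4, 6, 8, 10, 13, 16}
(Y ∩ X)ᶜ = {1, 2, 3, 5, 7, 9, 11, 12, 14, 15, 17}
(((X ∩ Xᶜ) ∩ Z) ∪ X) ∪ (Y ∩ X)ᶜ = {1, 2, 3, 4, 5, 6, 7, 8, 9, 10, 11, 12, 13, 14, 15, 16, 17}
((((X ∩ Xᶜ) ∩ Z) ∪ X) ∪ (Y ∩ X)ᶜ) ∪ Z = {1, 2, 3, 4, 5, 6, 7, 8, 9, 10, 11, 12, 13, 14, 15, 16, 17}
Z ∩ (X ∩ Xᶜ) = {}
(Z ∩ (X ∩ Xᶜ)) ∩ X = {}
(Y ∩ X)ᶜ ∪ ((Z ∩ (X ∩ Xᶜ)) ∩ X) = {1, 2, 3, 5, 7, 9, 11, 12, 14, 15, 17}
((Y ∩ X)ᶜ ∪ ((Z ∩ (X ∩ Xᶜ)) ∩ X)) ∪ Z = {1, 2, 3, 5, 6, 7, 9, 10, 11, 12, 13, 14, 15, 17}
4 ∈ ((((X ∩ Xᶜ) ∩ Z) ∪ X) ∪ (Y ∩ X)ᶜ) ∪ Z but 4 ∉ ((Y ∩ X)ᶜ ∪ ((Z ∩ (X ∩ Xᶜ)) ∩ X)) ∪ Z, so they differ.

No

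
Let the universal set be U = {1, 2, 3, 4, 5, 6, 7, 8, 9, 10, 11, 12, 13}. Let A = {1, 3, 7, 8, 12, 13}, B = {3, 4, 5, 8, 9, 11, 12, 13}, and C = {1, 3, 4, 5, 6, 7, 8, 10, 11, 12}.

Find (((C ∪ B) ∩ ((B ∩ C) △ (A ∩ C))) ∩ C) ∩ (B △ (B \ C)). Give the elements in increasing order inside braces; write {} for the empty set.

{4, 5, 11}

C ∪ B = {1, 3, 4, 5, 6, 7, 8, 9, 10, 11, 12, 13}
B ∩ C = {3, 4, 5, 8, 11, 12}
A ∩ C = {1, 3, 7, 8, 12}
(B ∩ C) △ (A ∩ C) = {1, 4, 5, 7, 11}
(C ∪ B) ∩ ((B ∩ C) △ (A ∩ C)) = {1, 4, 5, 7, 11}
((C ∪ B) ∩ ((B ∩ C) △ (A ∩ C))) ∩ C = {1, 4, 5, 7, 11}
B \ C = {9, 13}
B △ (B \ C) = {3, 4, 5, 8, 11, 12}
(((C ∪ B) ∩ ((B ∩ C) △ (A ∩ C))) ∩ C) ∩ (B △ (B \ C)) = {4, 5, 11}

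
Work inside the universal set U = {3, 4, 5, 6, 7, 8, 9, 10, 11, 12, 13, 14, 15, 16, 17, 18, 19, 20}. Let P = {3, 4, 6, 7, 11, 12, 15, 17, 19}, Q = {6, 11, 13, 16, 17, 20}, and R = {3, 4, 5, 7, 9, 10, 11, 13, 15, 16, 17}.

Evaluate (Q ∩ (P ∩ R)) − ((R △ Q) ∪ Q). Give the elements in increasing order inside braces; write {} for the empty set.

P ∩ R = {3, 4, 7, 11, 15, 17}
Q ∩ (P ∩ R) = {11, 17}
R △ Q = {3, 4, 5, 6, 7, 9, 10, 15, 20}
(R △ Q) ∪ Q = {3, 4, 5, 6, 7, 9, 10, 11, 13, 15, 16, 17, 20}
(Q ∩ (P ∩ R)) − ((R △ Q) ∪ Q) = {}

{}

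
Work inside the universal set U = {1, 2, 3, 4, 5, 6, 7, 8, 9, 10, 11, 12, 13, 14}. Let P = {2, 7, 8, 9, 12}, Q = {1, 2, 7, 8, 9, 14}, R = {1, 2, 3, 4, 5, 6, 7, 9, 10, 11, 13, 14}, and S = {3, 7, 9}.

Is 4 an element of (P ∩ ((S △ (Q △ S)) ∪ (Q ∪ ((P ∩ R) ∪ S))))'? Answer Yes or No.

Yes

4 ∉ Q and 4 ∉ S, so 4 ∉ Q △ S
4 ∉ S and 4 ∉ (Q △ S), so 4 ∉ S △ (Q △ S)
4 ∉ P and 4 ∈ R, so 4 ∉ P ∩ R
4 ∉ (P ∩ R) and 4 ∉ S, so 4 ∉ (P ∩ R) ∪ S
4 ∉ Q and 4 ∉ ((P ∩ R) ∪ S), so 4 ∉ Q ∪ ((P ∩ R) ∪ S)
4 ∉ (S △ (Q △ S)) and 4 ∉ (Q ∪ ((P ∩ R) ∪ S)), so 4 ∉ (S △ (Q △ S)) ∪ (Q ∪ ((P ∩ R) ∪ S))
4 ∉ P and 4 ∉ ((S △ (Q △ S)) ∪ (Q ∪ ((P ∩ R) ∪ S))), so 4 ∉ P ∩ ((S △ (Q △ S)) ∪ (Q ∪ ((P ∩ R) ∪ S)))
4 ∈ (P ∩ ((S △ (Q △ S)) ∪ (Q ∪ ((P ∩ R) ∪ S))))' since 4 ∉ (P ∩ ((S △ (Q △ S)) ∪ (Q ∪ ((P ∩ R) ∪ S))))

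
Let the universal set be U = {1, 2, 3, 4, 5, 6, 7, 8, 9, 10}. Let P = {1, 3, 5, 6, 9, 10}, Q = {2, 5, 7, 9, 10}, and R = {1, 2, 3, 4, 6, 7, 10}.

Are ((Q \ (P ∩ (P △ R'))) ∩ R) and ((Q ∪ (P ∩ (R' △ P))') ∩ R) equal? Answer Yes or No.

R' = {5, 8, 9}
P △ R' = {1, 3, 6, 8, 10}
P ∩ (P △ R') = {1, 3, 6, 10}
Q \ (P ∩ (P △ R')) = {2, 5, 7, 9}
(Q \ (P ∩ (P △ R'))) ∩ R = {2, 7}
R' △ P = {1, 3, 6, 8, 10}
P ∩ (R' △ P) = {1, 3, 6, 10}
(P ∩ (R' △ P))' = {2, 4, 5, 7, 8, 9}
Q ∪ (P ∩ (R' △ P))' = {2, 4, 5, 7, 8, 9, 10}
(Q ∪ (P ∩ (R' △ P))') ∩ R = {2, 4, 7, 10}
4 ∈ (Q ∪ (P ∩ (R' △ P))') ∩ R but 4 ∉ (Q \ (P ∩ (P △ R'))) ∩ R, so they differ.

No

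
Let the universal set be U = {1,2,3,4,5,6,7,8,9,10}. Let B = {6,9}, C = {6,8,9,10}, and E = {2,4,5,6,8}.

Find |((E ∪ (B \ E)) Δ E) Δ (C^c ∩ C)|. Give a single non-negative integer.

B \ E = {9}
E ∪ (B \ E) = {2,4,5,6,8,9}
(E ∪ (B \ E)) Δ E = {9}
C^c = {1,2,3,4,5,7}
C^c ∩ C = {}
((E ∪ (B \ E)) Δ E) Δ (C^c ∩ C) = {9}
|((E ∪ (B \ E)) Δ E) Δ (C^c ∩ C)| = 1

1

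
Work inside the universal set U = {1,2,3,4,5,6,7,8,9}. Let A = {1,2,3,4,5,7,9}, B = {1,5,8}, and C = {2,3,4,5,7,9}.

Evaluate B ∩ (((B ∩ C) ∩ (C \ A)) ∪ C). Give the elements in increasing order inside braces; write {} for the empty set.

B ∩ C = {5}
C \ A = {}
(B ∩ C) ∩ (C \ A) = {}
((B ∩ C) ∩ (C \ A)) ∪ C = {2,3,4,5,7,9}
B ∩ (((B ∩ C) ∩ (C \ A)) ∪ C) = {5}

{5}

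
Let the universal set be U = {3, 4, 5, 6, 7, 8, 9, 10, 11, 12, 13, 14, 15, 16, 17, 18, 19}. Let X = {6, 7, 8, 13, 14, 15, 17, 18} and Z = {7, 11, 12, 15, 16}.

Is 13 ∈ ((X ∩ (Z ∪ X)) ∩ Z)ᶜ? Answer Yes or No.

13 ∉ Z and 13 ∈ X, so 13 ∈ Z ∪ X
13 ∈ X and 13 ∈ (Z ∪ X), so 13 ∈ X ∩ (Z ∪ X)
13 ∈ (X ∩ (Z ∪ X)) and 13 ∉ Z, so 13 ∉ (X ∩ (Z ∪ X)) ∩ Z
13 ∈ ((X ∩ (Z ∪ X)) ∩ Z)ᶜ since 13 ∉ ((X ∩ (Z ∪ X)) ∩ Z)

Yes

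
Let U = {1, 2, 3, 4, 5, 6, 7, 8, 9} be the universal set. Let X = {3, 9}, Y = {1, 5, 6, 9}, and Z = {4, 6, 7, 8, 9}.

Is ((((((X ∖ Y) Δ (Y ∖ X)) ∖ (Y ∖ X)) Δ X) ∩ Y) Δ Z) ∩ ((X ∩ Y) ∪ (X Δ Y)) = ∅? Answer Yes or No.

X ∖ Y = {3}
Y ∖ X = {1, 5, 6}
(X ∖ Y) Δ (Y ∖ X) = {1, 3, 5, 6}
((X ∖ Y) Δ (Y ∖ X)) ∖ (Y ∖ X) = {3}
(((X ∖ Y) Δ (Y ∖ X)) ∖ (Y ∖ X)) Δ X = {9}
((((X ∖ Y) Δ (Y ∖ X)) ∖ (Y ∖ X)) Δ X) ∩ Y = {9}
(((((X ∖ Y) Δ (Y ∖ X)) ∖ (Y ∖ X)) Δ X) ∩ Y) Δ Z = {4, 6, 7, 8}
X ∩ Y = {9}
X Δ Y = {1, 3, 5, 6}
(X ∩ Y) ∪ (X Δ Y) = {1, 3, 5, 6, 9}
6 lies in both, so they are not disjoint.

No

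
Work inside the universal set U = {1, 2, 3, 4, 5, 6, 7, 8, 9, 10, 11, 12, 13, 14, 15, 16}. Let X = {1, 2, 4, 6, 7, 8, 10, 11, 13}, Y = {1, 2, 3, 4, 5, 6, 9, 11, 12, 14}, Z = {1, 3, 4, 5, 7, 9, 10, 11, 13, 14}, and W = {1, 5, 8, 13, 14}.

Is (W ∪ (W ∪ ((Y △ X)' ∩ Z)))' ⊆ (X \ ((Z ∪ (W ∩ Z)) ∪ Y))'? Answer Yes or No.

Y △ X = {3, 5, 7, 8, 9, 10, 12, 13, 14}
(Y △ X)' = {1, 2, 4, 6, 11, 15, 16}
(Y △ X)' ∩ Z = {1, 4, 11}
W ∪ ((Y △ X)' ∩ Z) = {1, 4, 5, 8, 11, 13, 14}
W ∪ (W ∪ ((Y △ X)' ∩ Z)) = {1, 4, 5, 8, 11, 13, 14}
(W ∪ (W ∪ ((Y △ X)' ∩ Z)))' = {2, 3, 6, 7, 9, 10, 12, 15, 16}
W ∩ Z = {1, 5, 13, 14}
Z ∪ (W ∩ Z) = {1, 3, 4, 5, 7, 9, 10, 11, 13, 14}
(Z ∪ (W ∩ Z)) ∪ Y = {1, 2, 3, 4, 5, 6, 7, 9, 10, 11, 12, 13, 14}
X \ ((Z ∪ (W ∩ Z)) ∪ Y) = {8}
(X \ ((Z ∪ (W ∩ Z)) ∪ Y))' = {1, 2, 3, 4, 5, 6, 7, 9, 10, 11, 12, 13, 14, 15, 16}
Every element of {2, 3, 6, 7, 9, 10, 12, 15, 16} is in {1, 2, 3, 4, 5, 6, 7, 9, 10, 11, 12, 13, 14, 15, 16}, so (W ∪ (W ∪ ((Y △ X)' ∩ Z)))' ⊆ (X \ ((Z ∪ (W ∩ Z)) ∪ Y))'.

Yes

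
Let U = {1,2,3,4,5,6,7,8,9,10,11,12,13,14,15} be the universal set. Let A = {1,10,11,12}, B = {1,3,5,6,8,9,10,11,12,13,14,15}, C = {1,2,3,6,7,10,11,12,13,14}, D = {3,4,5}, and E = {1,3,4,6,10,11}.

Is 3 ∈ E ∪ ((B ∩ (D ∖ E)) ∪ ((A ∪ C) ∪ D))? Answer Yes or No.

Yes

3 ∈ D and 3 ∈ E, so 3 ∉ D ∖ E
3 ∈ B and 3 ∉ (D ∖ E), so 3 ∉ B ∩ (D ∖ E)
3 ∉ A and 3 ∈ C, so 3 ∈ A ∪ C
3 ∈ (A ∪ C) and 3 ∈ D, so 3 ∈ (A ∪ C) ∪ D
3 ∉ (B ∩ (D ∖ E)) and 3 ∈ ((A ∪ C) ∪ D), so 3 ∈ (B ∩ (D ∖ E)) ∪ ((A ∪ C) ∪ D)
3 ∈ E and 3 ∈ ((B ∩ (D ∖ E)) ∪ ((A ∪ C) ∪ D)), so 3 ∈ E ∪ ((B ∩ (D ∖ E)) ∪ ((A ∪ C) ∪ D))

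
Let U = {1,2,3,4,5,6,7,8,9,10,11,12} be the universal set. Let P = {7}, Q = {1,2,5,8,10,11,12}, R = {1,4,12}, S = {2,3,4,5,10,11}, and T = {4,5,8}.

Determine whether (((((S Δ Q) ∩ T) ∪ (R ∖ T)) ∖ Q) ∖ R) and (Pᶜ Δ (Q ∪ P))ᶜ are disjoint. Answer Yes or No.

S Δ Q = {1,3,4,8,12}
(S Δ Q) ∩ T = {4,8}
R ∖ T = {1,12}
((S Δ Q) ∩ T) ∪ (R ∖ T) = {1,4,8,12}
(((S Δ Q) ∩ T) ∪ (R ∖ T)) ∖ Q = {4}
((((S Δ Q) ∩ T) ∪ (R ∖ T)) ∖ Q) ∖ R = {}
Pᶜ = {1,2,3,4,5,6,8,9,10,11,12}
Q ∪ P = {1,2,5,7,8,10,11,12}
Pᶜ Δ (Q ∪ P) = {3,4,6,7,9}
(Pᶜ Δ (Q ∪ P))ᶜ = {1,2,5,8,10,11,12}
{} and {1,2,5,8,10,11,12} share no elements.

Yes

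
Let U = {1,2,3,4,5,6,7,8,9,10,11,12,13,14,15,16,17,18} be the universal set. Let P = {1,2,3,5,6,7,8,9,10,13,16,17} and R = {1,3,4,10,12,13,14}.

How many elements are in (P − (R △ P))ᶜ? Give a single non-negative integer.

R △ P = {2,4,5,6,7,8,9,12,14,16,17}
P − (R △ P) = {1,3,10,13}
(P − (R △ P))ᶜ = {2,4,5,6,7,8,9,11,12,14,15,16,17,18}
|(P − (R △ P))ᶜ| = 14

14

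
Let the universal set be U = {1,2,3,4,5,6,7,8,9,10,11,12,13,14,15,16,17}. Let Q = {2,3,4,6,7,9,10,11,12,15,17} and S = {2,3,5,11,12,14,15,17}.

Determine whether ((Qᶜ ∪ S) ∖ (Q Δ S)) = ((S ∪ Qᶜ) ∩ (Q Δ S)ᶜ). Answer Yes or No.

Qᶜ = {1,5,8,13,14,16}
Qᶜ ∪ S = {1,2,3,5,8,11,12,13,14,15,16,17}
Q Δ S = {4,5,6,7,9,10,14}
(Qᶜ ∪ S) ∖ (Q Δ S) = {1,2,3,8,11,12,13,15,16,17}
S ∪ Qᶜ = {1,2,3,5,8,11,12,13,14,15,16,17}
(Q Δ S)ᶜ = {1,2,3,8,11,12,13,15,16,17}
(S ∪ Qᶜ) ∩ (Q Δ S)ᶜ = {1,2,3,8,11,12,13,15,16,17}
Both equal {1,2,3,8,11,12,13,15,16,17}, so (Qᶜ ∪ S) ∖ (Q Δ S) = (S ∪ Qᶜ) ∩ (Q Δ S)ᶜ.

Yes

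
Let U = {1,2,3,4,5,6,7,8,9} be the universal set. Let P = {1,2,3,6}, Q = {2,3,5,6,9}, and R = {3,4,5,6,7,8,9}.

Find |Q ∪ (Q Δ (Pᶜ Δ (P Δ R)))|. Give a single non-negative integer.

6

Pᶜ = {4,5,7,8,9}
P Δ R = {1,2,4,5,7,8,9}
Pᶜ Δ (P Δ R) = {1,2}
Q Δ (Pᶜ Δ (P Δ R)) = {1,3,5,6,9}
Q ∪ (Q Δ (Pᶜ Δ (P Δ R))) = {1,2,3,5,6,9}
|Q ∪ (Q Δ (Pᶜ Δ (P Δ R)))| = 6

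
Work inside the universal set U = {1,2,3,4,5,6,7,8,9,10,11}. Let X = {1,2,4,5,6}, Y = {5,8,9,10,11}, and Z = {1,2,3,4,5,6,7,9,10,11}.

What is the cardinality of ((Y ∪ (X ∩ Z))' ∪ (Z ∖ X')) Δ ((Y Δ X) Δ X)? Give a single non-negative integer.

X ∩ Z = {1,2,4,5,6}
Y ∪ (X ∩ Z) = {1,2,4,5,6,8,9,10,11}
(Y ∪ (X ∩ Z))' = {3,7}
X' = {3,7,8,9,10,11}
Z ∖ X' = {1,2,4,5,6}
(Y ∪ (X ∩ Z))' ∪ (Z ∖ X') = {1,2,3,4,5,6,7}
Y Δ X = {1,2,4,6,8,9,10,11}
(Y Δ X) Δ X = {5,8,9,10,11}
((Y ∪ (X ∩ Z))' ∪ (Z ∖ X')) Δ ((Y Δ X) Δ X) = {1,2,3,4,6,7,8,9,10,11}
|((Y ∪ (X ∩ Z))' ∪ (Z ∖ X')) Δ ((Y Δ X) Δ X)| = 10

10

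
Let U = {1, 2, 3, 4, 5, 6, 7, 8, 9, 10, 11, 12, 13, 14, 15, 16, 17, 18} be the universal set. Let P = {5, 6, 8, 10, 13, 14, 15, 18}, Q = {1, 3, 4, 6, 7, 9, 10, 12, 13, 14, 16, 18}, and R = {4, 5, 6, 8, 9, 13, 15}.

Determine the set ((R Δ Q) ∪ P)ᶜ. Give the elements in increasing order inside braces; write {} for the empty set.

R Δ Q = {1, 3, 5, 7, 8, 10, 12, 14, 15, 16, 18}
(R Δ Q) ∪ P = {1, 3, 5, 6, 7, 8, 10, 12, 13, 14, 15, 16, 18}
((R Δ Q) ∪ P)ᶜ = {2, 4, 9, 11, 17}

{2, 4, 9, 11, 17}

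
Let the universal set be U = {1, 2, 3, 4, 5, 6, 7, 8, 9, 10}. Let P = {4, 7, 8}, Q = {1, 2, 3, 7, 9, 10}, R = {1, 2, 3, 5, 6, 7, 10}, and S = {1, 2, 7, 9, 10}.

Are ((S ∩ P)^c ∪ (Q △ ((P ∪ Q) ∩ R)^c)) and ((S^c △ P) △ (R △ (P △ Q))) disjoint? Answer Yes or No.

S ∩ P = {7}
(S ∩ P)^c = {1, 2, 3, 4, 5, 6, 8, 9, 10}
P ∪ Q = {1, 2, 3, 4, 7, 8, 9, 10}
(P ∪ Q) ∩ R = {1, 2, 3, 7, 10}
((P ∪ Q) ∩ R)^c = {4, 5, 6, 8, 9}
Q △ ((P ∪ Q) ∩ R)^c = {1, 2, 3, 4, 5, 6, 7, 8, 10}
(S ∩ P)^c ∪ (Q △ ((P ∪ Q) ∩ R)^c) = {1, 2, 3, 4, 5, 6, 7, 8, 9, 10}
S^c = {3, 4, 5, 6, 8}
S^c △ P = {3, 5, 6, 7}
P △ Q = {1, 2, 3, 4, 8, 9, 10}
R △ (P △ Q) = {4, 5, 6, 7, 8, 9}
(S^c △ P) △ (R △ (P △ Q)) = {3, 4, 8, 9}
3 lies in both, so they are not disjoint.

No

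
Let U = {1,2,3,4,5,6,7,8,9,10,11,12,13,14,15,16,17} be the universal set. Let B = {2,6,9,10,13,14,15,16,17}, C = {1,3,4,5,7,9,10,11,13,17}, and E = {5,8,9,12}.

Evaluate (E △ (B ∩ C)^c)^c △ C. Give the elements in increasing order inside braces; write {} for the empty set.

B ∩ C = {9,10,13,17}
(B ∩ C)^c = {1,2,3,4,5,6,7,8,11,12,14,15,16}
E △ (B ∩ C)^c = {1,2,3,4,6,7,9,11,14,15,16}
(E △ (B ∩ C)^c)^c = {5,8,10,12,13,17}
(E △ (B ∩ C)^c)^c △ C = {1,3,4,7,8,9,11,12}

{1,3,4,7,8,9,11,12}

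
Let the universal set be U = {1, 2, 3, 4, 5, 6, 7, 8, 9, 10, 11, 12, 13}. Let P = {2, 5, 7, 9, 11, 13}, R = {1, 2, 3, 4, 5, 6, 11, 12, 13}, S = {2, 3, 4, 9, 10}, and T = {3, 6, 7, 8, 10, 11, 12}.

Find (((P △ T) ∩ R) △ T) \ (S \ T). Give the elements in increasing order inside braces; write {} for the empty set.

{5, 7, 8, 10, 11, 13}

P △ T = {2, 3, 5, 6, 8, 9, 10, 12, 13}
(P △ T) ∩ R = {2, 3, 5, 6, 12, 13}
((P △ T) ∩ R) △ T = {2, 5, 7, 8, 10, 11, 13}
S \ T = {2, 4, 9}
(((P △ T) ∩ R) △ T) \ (S \ T) = {5, 7, 8, 10, 11, 13}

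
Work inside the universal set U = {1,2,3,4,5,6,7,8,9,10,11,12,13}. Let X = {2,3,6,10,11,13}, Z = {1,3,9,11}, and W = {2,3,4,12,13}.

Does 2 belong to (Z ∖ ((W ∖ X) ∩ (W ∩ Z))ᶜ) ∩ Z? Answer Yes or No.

2 ∈ W and 2 ∈ X, so 2 ∉ W ∖ X
2 ∈ W and 2 ∉ Z, so 2 ∉ W ∩ Z
2 ∉ (W ∖ X) and 2 ∉ (W ∩ Z), so 2 ∉ (W ∖ X) ∩ (W ∩ Z)
2 ∈ ((W ∖ X) ∩ (W ∩ Z))ᶜ since 2 ∉ ((W ∖ X) ∩ (W ∩ Z))
2 ∉ Z and 2 ∈ ((W ∖ X) ∩ (W ∩ Z))ᶜ, so 2 ∉ Z ∖ ((W ∖ X) ∩ (W ∩ Z))ᶜ
2 ∉ (Z ∖ ((W ∖ X) ∩ (W ∩ Z))ᶜ) and 2 ∉ Z, so 2 ∉ (Z ∖ ((W ∖ X) ∩ (W ∩ Z))ᶜ) ∩ Z

No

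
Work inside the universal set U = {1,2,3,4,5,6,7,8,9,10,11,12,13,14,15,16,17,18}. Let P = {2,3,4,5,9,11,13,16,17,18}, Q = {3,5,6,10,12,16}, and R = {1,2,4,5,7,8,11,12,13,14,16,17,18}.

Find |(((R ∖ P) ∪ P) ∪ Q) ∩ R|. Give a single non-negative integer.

R ∖ P = {1,7,8,12,14}
(R ∖ P) ∪ P = {1,2,3,4,5,7,8,9,11,12,13,14,16,17,18}
((R ∖ P) ∪ P) ∪ Q = {1,2,3,4,5,6,7,8,9,10,11,12,13,14,16,17,18}
(((R ∖ P) ∪ P) ∪ Q) ∩ R = {1,2,4,5,7,8,11,12,13,14,16,17,18}
|(((R ∖ P) ∪ P) ∪ Q) ∩ R| = 13

13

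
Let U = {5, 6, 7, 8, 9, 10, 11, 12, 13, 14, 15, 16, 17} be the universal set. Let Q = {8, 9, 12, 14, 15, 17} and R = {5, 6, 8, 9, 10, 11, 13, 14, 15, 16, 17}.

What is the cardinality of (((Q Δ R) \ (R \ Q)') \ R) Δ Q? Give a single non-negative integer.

6

Q Δ R = {5, 6, 10, 11, 12, 13, 16}
R \ Q = {5, 6, 10, 11, 13, 16}
(R \ Q)' = {7, 8, 9, 12, 14, 15, 17}
(Q Δ R) \ (R \ Q)' = {5, 6, 10, 11, 13, 16}
((Q Δ R) \ (R \ Q)') \ R = {}
(((Q Δ R) \ (R \ Q)') \ R) Δ Q = {8, 9, 12, 14, 15, 17}
|(((Q Δ R) \ (R \ Q)') \ R) Δ Q| = 6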